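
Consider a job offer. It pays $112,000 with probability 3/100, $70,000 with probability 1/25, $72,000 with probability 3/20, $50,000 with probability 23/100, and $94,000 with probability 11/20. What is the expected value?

$80,160

EV = 3/100 × 112000 + 1/25 × 70000 + 3/20 × 72000 + 23/100 × 50000 + 11/20 × 94000 = 3360 + 2800 + 10800 + 11500 + 51700 = 80160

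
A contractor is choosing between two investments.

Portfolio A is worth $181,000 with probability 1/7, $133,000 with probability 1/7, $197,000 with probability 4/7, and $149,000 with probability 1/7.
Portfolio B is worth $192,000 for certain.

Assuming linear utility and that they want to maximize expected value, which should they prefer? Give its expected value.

Portfolio B ($192,000)

Portfolio A = 1/7 × 181000 + 1/7 × 133000 + 4/7 × 197000 + 1/7 × 149000 = 25857.1429 + 19000 + 112571.4286 + 21285.7143 = 178714.2857
Portfolio B: 192000 (certain)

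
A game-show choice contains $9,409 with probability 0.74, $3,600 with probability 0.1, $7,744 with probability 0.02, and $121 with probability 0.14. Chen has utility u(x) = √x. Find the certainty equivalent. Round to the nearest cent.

$6,573.97

E[u] = 0.74·√9409 + 0.1·√3600 + 0.02·√7744 + 0.14·√121 = 0.74·97 + 0.1·60 + 0.02·88 + 0.14·11 = 81.08
CE = (81.08)² = 6573.9664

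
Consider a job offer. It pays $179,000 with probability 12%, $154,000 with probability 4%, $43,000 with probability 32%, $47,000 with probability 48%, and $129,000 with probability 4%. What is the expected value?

$69,120

EV = 0.12 × 179000 + 0.04 × 154000 + 0.32 × 43000 + 0.48 × 47000 + 0.04 × 129000 = 21480 + 6160 + 13760 + 22560 + 5160 = 69120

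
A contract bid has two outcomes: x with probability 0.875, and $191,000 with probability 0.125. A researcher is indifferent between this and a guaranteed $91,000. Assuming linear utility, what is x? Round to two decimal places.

0.875·x + 0.125·191000 = 91000
0.875·x = 91000 − 23875 = 67125
x = 67125 / 0.875 = 76714.2857

x = $76,714.29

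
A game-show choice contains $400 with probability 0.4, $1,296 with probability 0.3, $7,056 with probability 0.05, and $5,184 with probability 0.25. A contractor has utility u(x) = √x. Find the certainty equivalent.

$1,681

E[u] = 0.4·√400 + 0.3·√1296 + 0.05·√7056 + 0.25·√5184 = 0.4·20 + 0.3·36 + 0.05·84 + 0.25·72 = 41
CE = (41)² = 1681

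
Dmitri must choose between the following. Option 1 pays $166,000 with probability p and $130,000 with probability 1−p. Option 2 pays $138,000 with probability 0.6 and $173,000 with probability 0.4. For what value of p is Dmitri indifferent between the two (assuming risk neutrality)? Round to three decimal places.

p = 0.611

EV(Option 2) = 0.6 × 138000 + 0.4 × 173000 = 82800 + 69200 = 152000
p·166000 + (1−p)·130000 = 152000
36000p + 130000 = 152000
p = (152000 − 130000) / 36000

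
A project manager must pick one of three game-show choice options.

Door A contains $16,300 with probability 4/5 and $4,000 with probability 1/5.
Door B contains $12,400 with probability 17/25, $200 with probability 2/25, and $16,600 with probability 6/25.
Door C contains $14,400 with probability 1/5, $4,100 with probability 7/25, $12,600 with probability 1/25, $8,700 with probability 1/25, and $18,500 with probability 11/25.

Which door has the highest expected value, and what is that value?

Door A = 4/5 × 16300 + 1/5 × 4000 = 13040 + 800 = 13840
Door B = 17/25 × 12400 + 2/25 × 200 + 6/25 × 16600 = 8432 + 16 + 3984 = 12432
Door C = 1/5 × 14400 + 7/25 × 4100 + 1/25 × 12600 + 1/25 × 8700 + 11/25 × 18500 = 2880 + 1148 + 504 + 348 + 8140 = 13020

Door A ($13,840)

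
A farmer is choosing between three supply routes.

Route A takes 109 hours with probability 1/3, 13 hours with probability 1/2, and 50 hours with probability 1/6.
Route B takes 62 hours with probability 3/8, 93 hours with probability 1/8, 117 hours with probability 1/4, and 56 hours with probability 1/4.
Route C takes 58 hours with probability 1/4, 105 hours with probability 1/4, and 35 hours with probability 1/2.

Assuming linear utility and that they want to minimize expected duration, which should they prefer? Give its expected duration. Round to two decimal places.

Route A (51.17 hours)

Route A = 1/3 × 109 + 1/2 × 13 + 1/6 × 50 = 36.3333 + 6.5 + 8.3333 = 51.1667
Route B = 3/8 × 62 + 1/8 × 93 + 1/4 × 117 + 1/4 × 56 = 23.25 + 11.625 + 29.25 + 14 = 78.125
Route C = 1/4 × 58 + 1/4 × 105 + 1/2 × 35 = 14.5 + 26.25 + 17.5 = 58.25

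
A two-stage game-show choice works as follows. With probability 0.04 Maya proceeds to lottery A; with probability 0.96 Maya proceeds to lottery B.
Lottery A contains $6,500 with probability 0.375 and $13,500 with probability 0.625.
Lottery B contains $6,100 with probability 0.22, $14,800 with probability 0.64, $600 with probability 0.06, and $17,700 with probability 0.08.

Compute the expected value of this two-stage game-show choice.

$12,210.36

EV(A) = 0.375 × 6500 + 0.625 × 13500 = 2437.5 + 8437.5 = 10875
EV(B) = 0.22 × 6100 + 0.64 × 14800 + 0.06 × 600 + 0.08 × 17700 = 1342 + 9472 + 36 + 1416 = 12266
Overall = 0.04 × 10875 + 0.96 × 12266 = 435 + 11775.36 = 12210.36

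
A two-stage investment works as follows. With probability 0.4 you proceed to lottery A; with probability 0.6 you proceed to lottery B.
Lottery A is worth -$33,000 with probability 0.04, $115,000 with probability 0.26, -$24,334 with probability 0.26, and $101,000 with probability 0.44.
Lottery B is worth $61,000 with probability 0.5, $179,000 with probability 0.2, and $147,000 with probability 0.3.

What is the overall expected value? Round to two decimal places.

EV(A) = 0.04 × (-33000) + 0.26 × 115000 + 0.26 × (-24334) + 0.44 × 101000 = -1320 + 29900 − 6326.84 + 44440 = 66693.16
EV(B) = 0.5 × 61000 + 0.2 × 179000 + 0.3 × 147000 = 30500 + 35800 + 44100 = 110400
Overall = 0.4 × 66693.16 + 0.6 × 110400 = 26677.264 + 66240 = 92917.264

$92,917.26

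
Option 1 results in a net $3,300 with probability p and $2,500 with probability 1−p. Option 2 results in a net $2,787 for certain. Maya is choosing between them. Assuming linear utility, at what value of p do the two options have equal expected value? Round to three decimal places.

p = 0.359

p·3300 + (1−p)·2500 = 2787
800p + 2500 = 2787
p = (2787 − 2500) / 800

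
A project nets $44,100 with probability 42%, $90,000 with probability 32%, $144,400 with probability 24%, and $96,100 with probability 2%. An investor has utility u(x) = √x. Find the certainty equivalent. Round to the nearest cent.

E[u] = 0.42·√44100 + 0.32·√90000 + 0.24·√144400 + 0.02·√96100 = 0.42·210 + 0.32·300 + 0.24·380 + 0.02·310 = 281.6
CE = (281.6)² = 79298.56

$79,298.56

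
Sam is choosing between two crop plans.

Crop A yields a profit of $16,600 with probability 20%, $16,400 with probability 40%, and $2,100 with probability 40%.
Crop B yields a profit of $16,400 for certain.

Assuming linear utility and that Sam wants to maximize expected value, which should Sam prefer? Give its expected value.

Crop A = 0.2 × 16600 + 0.4 × 16400 + 0.4 × 2100 = 3320 + 6560 + 840 = 10720
Crop B: 16400 (certain)

Crop B ($16,400)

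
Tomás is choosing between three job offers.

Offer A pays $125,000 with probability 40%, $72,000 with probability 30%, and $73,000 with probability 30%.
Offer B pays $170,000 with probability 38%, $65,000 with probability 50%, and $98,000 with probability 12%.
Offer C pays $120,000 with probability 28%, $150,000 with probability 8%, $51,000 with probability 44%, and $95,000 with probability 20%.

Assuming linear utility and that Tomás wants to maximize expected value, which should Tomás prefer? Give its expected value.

Offer A = 0.4 × 125000 + 0.3 × 72000 + 0.3 × 73000 = 50000 + 21600 + 21900 = 93500
Offer B = 0.38 × 170000 + 0.5 × 65000 + 0.12 × 98000 = 64600 + 32500 + 11760 = 108860
Offer C = 0.28 × 120000 + 0.08 × 150000 + 0.44 × 51000 + 0.2 × 95000 = 33600 + 12000 + 22440 + 19000 = 87040

Offer B ($108,860)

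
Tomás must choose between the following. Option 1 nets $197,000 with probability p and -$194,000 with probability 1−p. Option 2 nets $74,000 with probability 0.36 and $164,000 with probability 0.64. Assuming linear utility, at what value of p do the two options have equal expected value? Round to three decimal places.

EV(Option 2) = 0.36 × 74000 + 0.64 × 164000 = 26640 + 104960 = 131600
p·197000 + (1−p)·(-194000) = 131600
391000p − 194000 = 131600
p = (131600 + 194000) / 391000

p = 0.833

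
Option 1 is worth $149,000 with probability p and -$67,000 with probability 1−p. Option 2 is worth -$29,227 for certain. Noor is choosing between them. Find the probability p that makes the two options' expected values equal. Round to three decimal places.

p·149000 + (1−p)·(-67000) = -29227
216000p − 67000 = -29227
p = (-29227 + 67000) / 216000

p = 0.175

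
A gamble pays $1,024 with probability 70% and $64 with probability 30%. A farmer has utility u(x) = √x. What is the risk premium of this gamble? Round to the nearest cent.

$120.96

E[u] = 0.7·√1024 + 0.3·√64 = 0.7·32 + 0.3·8 = 24.8
CE = (24.8)² = 615.04
Risk premium = EV − CE = 736 − 615.04 = 120.96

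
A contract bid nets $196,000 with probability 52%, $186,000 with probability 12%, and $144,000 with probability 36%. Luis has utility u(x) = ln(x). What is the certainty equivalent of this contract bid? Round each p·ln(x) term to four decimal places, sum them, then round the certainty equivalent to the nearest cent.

E[u] = 0.52·ln(196000) + 0.12·ln(186000) + 0.36·ln(144000) = 6.3367 + 1.4560 + 4.2759 = 12.0686
CE = e^12.0686 ≈ 174311.64

$174,311.64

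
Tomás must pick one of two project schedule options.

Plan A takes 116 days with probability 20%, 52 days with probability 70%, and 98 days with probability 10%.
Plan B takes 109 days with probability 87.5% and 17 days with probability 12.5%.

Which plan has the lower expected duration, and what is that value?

Plan A = 0.2 × 116 + 0.7 × 52 + 0.1 × 98 = 23.2 + 36.4 + 9.8 = 69.4
Plan B = 0.875 × 109 + 0.125 × 17 = 95.375 + 2.125 = 97.5

Plan A (69.4 days)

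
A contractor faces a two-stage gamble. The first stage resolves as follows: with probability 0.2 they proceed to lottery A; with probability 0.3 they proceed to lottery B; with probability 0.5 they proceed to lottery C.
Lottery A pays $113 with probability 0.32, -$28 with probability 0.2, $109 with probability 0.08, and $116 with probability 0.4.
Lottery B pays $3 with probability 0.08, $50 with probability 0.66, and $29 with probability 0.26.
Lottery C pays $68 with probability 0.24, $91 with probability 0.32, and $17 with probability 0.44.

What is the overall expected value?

$55.83

EV(A) = 0.32 × 113 + 0.2 × (-28) + 0.08 × 109 + 0.4 × 116 = 36.16 − 5.6 + 8.72 + 46.4 = 85.68
EV(B) = 0.08 × 3 + 0.66 × 50 + 0.26 × 29 = 0.24 + 33 + 7.54 = 40.78
EV(C) = 0.24 × 68 + 0.32 × 91 + 0.44 × 17 = 16.32 + 29.12 + 7.48 = 52.92
Overall = 0.2 × 85.68 + 0.3 × 40.78 + 0.5 × 52.92 = 17.136 + 12.234 + 26.46 = 55.83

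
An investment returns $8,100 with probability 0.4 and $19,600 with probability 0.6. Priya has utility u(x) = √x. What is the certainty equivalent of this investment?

E[u] = 0.4·√8100 + 0.6·√19600 = 0.4·90 + 0.6·140 = 120
CE = (120)² = 14400

$14,400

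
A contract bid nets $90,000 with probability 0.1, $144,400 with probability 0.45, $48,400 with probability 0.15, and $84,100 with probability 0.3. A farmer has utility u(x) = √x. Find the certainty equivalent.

$103,041

E[u] = 0.1·√90000 + 0.45·√144400 + 0.15·√48400 + 0.3·√84100 = 0.1·300 + 0.45·380 + 0.15·220 + 0.3·290 = 321
CE = (321)² = 103041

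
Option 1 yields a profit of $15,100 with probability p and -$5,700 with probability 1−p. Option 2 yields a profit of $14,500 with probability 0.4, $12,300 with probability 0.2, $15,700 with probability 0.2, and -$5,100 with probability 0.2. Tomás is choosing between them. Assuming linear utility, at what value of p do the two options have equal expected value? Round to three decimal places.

EV(Option 2) = 0.4 × 14500 + 0.2 × 12300 + 0.2 × 15700 + 0.2 × (-5100) = 5800 + 2460 + 3140 − 1020 = 10380
p·15100 + (1−p)·(-5700) = 10380
20800p − 5700 = 10380
p = (10380 + 5700) / 20800

p = 0.773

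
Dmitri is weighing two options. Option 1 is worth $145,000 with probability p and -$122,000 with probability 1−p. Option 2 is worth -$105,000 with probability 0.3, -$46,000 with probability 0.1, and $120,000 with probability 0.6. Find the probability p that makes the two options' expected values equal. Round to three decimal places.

p = 0.591

EV(Option 2) = 0.3 × (-105000) + 0.1 × (-46000) + 0.6 × 120000 = -31500 − 4600 + 72000 = 35900
p·145000 + (1−p)·(-122000) = 35900
267000p − 122000 = 35900
p = (35900 + 122000) / 267000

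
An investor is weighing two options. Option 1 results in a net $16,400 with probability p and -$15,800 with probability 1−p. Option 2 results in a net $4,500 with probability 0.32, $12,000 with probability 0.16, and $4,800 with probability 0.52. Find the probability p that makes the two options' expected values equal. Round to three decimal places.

p = 0.673

EV(Option 2) = 0.32 × 4500 + 0.16 × 12000 + 0.52 × 4800 = 1440 + 1920 + 2496 = 5856
p·16400 + (1−p)·(-15800) = 5856
32200p − 15800 = 5856
p = (5856 + 15800) / 32200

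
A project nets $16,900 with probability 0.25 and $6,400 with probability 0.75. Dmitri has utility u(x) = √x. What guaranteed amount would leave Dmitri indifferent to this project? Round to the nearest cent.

E[u] = 0.25·√16900 + 0.75·√6400 = 0.25·130 + 0.75·80 = 92.5
CE = (92.5)² = 8556.25

$8,556.25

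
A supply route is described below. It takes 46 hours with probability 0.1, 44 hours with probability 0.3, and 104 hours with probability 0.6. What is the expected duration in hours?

80.2 hours

EV = 0.1 × 46 + 0.3 × 44 + 0.6 × 104 = 4.6 + 13.2 + 62.4 = 80.2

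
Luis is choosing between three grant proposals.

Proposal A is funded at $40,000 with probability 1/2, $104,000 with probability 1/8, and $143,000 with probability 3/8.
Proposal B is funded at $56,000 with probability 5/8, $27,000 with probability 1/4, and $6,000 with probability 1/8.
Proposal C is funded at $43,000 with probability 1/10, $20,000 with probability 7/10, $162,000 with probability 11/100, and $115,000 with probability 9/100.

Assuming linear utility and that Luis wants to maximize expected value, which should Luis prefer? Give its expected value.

Proposal A = 1/2 × 40000 + 1/8 × 104000 + 3/8 × 143000 = 20000 + 13000 + 53625 = 86625
Proposal B = 5/8 × 56000 + 1/4 × 27000 + 1/8 × 6000 = 35000 + 6750 + 750 = 42500
Proposal C = 1/10 × 43000 + 7/10 × 20000 + 11/100 × 162000 + 9/100 × 115000 = 4300 + 14000 + 17820 + 10350 = 46470

Proposal A ($86,625)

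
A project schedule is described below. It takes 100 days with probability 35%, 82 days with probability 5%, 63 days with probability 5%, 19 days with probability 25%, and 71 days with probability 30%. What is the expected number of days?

68.3 days

EV = 0.35 × 100 + 0.05 × 82 + 0.05 × 63 + 0.25 × 19 + 0.3 × 71 = 35 + 4.1 + 3.15 + 4.75 + 21.3 = 68.3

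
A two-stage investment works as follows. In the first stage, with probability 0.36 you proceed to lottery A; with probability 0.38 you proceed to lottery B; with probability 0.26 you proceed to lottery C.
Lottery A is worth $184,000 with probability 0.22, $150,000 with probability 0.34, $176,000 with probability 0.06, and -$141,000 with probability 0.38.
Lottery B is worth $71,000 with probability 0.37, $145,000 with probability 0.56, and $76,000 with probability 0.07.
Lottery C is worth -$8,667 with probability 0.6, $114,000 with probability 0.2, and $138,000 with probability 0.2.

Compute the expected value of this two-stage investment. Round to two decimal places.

$72,057.75

EV(A) = 0.22 × 184000 + 0.34 × 150000 + 0.06 × 176000 + 0.38 × (-141000) = 40480 + 51000 + 10560 − 53580 = 48460
EV(B) = 0.37 × 71000 + 0.56 × 145000 + 0.07 × 76000 = 26270 + 81200 + 5320 = 112790
EV(C) = 0.6 × (-8667) + 0.2 × 114000 + 0.2 × 138000 = -5200.2 + 22800 + 27600 = 45199.8
Overall = 0.36 × 48460 + 0.38 × 112790 + 0.26 × 45199.8 = 17445.6 + 42860.2 + 11751.948 = 72057.748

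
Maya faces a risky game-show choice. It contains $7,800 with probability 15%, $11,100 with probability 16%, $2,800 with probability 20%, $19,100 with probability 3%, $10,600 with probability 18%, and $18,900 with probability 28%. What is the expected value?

$11,279

EV = 0.15 × 7800 + 0.16 × 11100 + 0.2 × 2800 + 0.03 × 19100 + 0.18 × 10600 + 0.28 × 18900 = 1170 + 1776 + 560 + 573 + 1908 + 5292 = 11279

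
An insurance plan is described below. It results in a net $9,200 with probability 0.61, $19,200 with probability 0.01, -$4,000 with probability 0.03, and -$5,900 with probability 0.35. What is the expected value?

EV = 0.61 × 9200 + 0.01 × 19200 + 0.03 × (-4000) + 0.35 × (-5900) = 5612 + 192 − 120 − 2065 = 3619

$3,619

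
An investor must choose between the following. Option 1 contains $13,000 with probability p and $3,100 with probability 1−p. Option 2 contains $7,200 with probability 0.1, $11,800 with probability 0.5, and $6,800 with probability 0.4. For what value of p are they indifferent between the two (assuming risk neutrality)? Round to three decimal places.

p = 0.630

EV(Option 2) = 0.1 × 7200 + 0.5 × 11800 + 0.4 × 6800 = 720 + 5900 + 2720 = 9340
p·13000 + (1−p)·3100 = 9340
9900p + 3100 = 9340
p = (9340 − 3100) / 9900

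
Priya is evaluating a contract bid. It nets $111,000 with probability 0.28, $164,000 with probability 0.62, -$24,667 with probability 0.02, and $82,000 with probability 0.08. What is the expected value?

EV = 0.28 × 111000 + 0.62 × 164000 + 0.02 × (-24667) + 0.08 × 82000 = 31080 + 101680 − 493.34 + 6560 = 138826.66

$138,826.66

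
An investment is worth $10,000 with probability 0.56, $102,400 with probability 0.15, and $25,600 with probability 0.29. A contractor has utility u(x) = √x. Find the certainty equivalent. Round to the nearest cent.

E[u] = 0.56·√10000 + 0.15·√102400 + 0.29·√25600 = 0.56·100 + 0.15·320 + 0.29·160 = 150.4
CE = (150.4)² = 22620.16

$22,620.16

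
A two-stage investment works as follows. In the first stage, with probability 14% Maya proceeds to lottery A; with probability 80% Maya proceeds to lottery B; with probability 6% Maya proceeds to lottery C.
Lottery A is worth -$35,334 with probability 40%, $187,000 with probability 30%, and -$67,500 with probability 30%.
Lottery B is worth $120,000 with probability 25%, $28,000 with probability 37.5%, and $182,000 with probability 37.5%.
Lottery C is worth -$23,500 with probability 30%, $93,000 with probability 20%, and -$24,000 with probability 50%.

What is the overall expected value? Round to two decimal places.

$90,013.30

EV(A) = 0.4 × (-35334) + 0.3 × 187000 + 0.3 × (-67500) = -14133.6 + 56100 − 20250 = 21716.4
EV(B) = 0.25 × 120000 + 0.375 × 28000 + 0.375 × 182000 = 30000 + 10500 + 68250 = 108750
EV(C) = 0.3 × (-23500) + 0.2 × 93000 + 0.5 × (-24000) = -7050 + 18600 − 12000 = -450
Overall = 0.14 × 21716.4 + 0.8 × 108750 + 0.06 × (-450) = 3040.296 + 87000 − 27 = 90013.296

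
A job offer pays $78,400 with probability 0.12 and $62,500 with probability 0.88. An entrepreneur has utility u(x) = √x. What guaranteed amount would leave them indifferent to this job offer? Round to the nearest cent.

$64,312.96

E[u] = 0.12·√78400 + 0.88·√62500 = 0.12·280 + 0.88·250 = 253.6
CE = (253.6)² = 64312.96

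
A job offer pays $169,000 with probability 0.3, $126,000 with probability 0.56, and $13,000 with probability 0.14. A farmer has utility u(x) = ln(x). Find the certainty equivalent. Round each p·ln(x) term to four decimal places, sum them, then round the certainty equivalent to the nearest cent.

E[u] = 0.3·ln(169000) + 0.56·ln(126000) + 0.14·ln(13000) = 3.6113 + 6.5767 + 1.3262 = 11.5142
CE = e^11.5142 ≈ 100127.53

$100,127.53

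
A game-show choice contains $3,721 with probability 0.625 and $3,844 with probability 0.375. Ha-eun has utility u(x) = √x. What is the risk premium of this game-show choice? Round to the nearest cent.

$0.23

E[u] = 0.625·√3721 + 0.375·√3844 = 0.625·61 + 0.375·62 = 61.375
CE = (61.375)² = 3766.890625
Risk premium = EV − CE = 3767.125 − 3766.890625 = 0.234375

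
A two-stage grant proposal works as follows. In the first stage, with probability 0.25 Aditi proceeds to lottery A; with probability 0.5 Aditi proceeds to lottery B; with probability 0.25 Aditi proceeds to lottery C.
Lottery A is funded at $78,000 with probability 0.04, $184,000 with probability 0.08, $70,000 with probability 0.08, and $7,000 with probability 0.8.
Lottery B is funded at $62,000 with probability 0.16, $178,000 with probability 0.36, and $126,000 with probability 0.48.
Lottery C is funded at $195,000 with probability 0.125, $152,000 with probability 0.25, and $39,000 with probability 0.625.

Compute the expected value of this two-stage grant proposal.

EV(A) = 0.04 × 78000 + 0.08 × 184000 + 0.08 × 70000 + 0.8 × 7000 = 3120 + 14720 + 5600 + 5600 = 29040
EV(B) = 0.16 × 62000 + 0.36 × 178000 + 0.48 × 126000 = 9920 + 64080 + 60480 = 134480
EV(C) = 0.125 × 195000 + 0.25 × 152000 + 0.625 × 39000 = 24375 + 38000 + 24375 = 86750
Overall = 0.25 × 29040 + 0.5 × 134480 + 0.25 × 86750 = 7260 + 67240 + 21687.5 = 96187.5

$96,187.50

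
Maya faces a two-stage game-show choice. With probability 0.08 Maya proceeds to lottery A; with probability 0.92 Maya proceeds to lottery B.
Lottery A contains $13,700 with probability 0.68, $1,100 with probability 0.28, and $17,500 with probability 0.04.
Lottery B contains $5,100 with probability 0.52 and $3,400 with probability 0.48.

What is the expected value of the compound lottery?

$4,767.20

EV(A) = 0.68 × 13700 + 0.28 × 1100 + 0.04 × 17500 = 9316 + 308 + 700 = 10324
EV(B) = 0.52 × 5100 + 0.48 × 3400 = 2652 + 1632 = 4284
Overall = 0.08 × 10324 + 0.92 × 4284 = 825.92 + 3941.28 = 4767.2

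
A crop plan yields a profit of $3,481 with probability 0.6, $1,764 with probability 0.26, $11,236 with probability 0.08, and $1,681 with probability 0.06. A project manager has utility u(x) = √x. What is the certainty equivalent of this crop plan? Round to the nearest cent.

$3,278.71

E[u] = 0.6·√3481 + 0.26·√1764 + 0.08·√11236 + 0.06·√1681 = 0.6·59 + 0.26·42 + 0.08·106 + 0.06·41 = 57.26
CE = (57.26)² = 3278.7076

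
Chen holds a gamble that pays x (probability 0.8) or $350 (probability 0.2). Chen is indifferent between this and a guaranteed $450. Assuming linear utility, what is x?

x = $475

0.8·x + 0.2·350 = 450
0.8·x = 450 − 70 = 380
x = 380 / 0.8 = 475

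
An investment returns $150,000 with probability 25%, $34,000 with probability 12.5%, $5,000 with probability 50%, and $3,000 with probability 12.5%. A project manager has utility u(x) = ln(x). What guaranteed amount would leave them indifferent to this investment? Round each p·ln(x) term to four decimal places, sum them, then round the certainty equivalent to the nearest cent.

E[u] = 0.25·ln(150000) + 0.125·ln(34000) + 0.5·ln(5000) + 0.125·ln(3000) = 2.9796 + 1.3043 + 4.2586 + 1.0008 = 9.5433
CE = e^9.5433 ≈ 13950.91

$13,950.91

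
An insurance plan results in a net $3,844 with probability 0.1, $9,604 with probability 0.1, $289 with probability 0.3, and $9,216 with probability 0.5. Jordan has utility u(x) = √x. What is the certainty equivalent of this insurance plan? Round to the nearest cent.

E[u] = 0.1·√3844 + 0.1·√9604 + 0.3·√289 + 0.5·√9216 = 0.1·62 + 0.1·98 + 0.3·17 + 0.5·96 = 69.1
CE = (69.1)² = 4774.81

$4,774.81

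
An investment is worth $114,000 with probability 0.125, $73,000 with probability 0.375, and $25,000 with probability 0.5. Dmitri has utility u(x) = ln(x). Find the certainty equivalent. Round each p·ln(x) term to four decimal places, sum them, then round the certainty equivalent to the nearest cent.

$45,166.01

E[u] = 0.125·ln(114000) + 0.375·ln(73000) + 0.5·ln(25000) = 1.4555 + 4.1993 + 5.0633 = 10.7181
CE = e^10.7181 ≈ 45166.01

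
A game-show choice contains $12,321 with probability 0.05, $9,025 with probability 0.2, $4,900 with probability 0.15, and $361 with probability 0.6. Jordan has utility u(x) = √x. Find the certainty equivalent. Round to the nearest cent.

E[u] = 0.05·√12321 + 0.2·√9025 + 0.15·√4900 + 0.6·√361 = 0.05·111 + 0.2·95 + 0.15·70 + 0.6·19 = 46.45
CE = (46.45)² = 2157.6025

$2,157.60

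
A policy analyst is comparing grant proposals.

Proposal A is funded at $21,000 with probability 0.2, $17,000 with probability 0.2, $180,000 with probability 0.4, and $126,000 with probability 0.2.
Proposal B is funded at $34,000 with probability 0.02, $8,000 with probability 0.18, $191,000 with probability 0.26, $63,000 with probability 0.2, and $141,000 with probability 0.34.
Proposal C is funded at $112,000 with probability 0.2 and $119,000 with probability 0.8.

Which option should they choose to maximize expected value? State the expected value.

Proposal C ($117,600)

Proposal A = 0.2 × 21000 + 0.2 × 17000 + 0.4 × 180000 + 0.2 × 126000 = 4200 + 3400 + 72000 + 25200 = 104800
Proposal B = 0.02 × 34000 + 0.18 × 8000 + 0.26 × 191000 + 0.2 × 63000 + 0.34 × 141000 = 680 + 1440 + 49660 + 12600 + 47940 = 112320
Proposal C = 0.2 × 112000 + 0.8 × 119000 = 22400 + 95200 = 117600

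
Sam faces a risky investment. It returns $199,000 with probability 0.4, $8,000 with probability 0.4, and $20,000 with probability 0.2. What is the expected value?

EV = 0.4 × 199000 + 0.4 × 8000 + 0.2 × 20000 = 79600 + 3200 + 4000 = 86800

$86,800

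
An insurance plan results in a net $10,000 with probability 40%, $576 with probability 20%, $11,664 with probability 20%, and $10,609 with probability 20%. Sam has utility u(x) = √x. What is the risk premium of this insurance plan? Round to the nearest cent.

$1,000.80

E[u] = 0.4·√10000 + 0.2·√576 + 0.2·√11664 + 0.2·√10609 = 0.4·100 + 0.2·24 + 0.2·108 + 0.2·103 = 87
CE = (87)² = 7569
Risk premium = EV − CE = 8569.8 − 7569 = 1000.8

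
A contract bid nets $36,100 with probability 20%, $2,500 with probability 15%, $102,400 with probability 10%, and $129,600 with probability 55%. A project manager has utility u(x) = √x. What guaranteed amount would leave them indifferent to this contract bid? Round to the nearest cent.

$75,900.25

E[u] = 0.2·√36100 + 0.15·√2500 + 0.1·√102400 + 0.55·√129600 = 0.2·190 + 0.15·50 + 0.1·320 + 0.55·360 = 275.5
CE = (275.5)² = 75900.25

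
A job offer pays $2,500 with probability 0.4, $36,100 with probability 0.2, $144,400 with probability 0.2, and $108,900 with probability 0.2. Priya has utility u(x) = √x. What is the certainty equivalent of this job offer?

$40,000

E[u] = 0.4·√2500 + 0.2·√36100 + 0.2·√144400 + 0.2·√108900 = 0.4·50 + 0.2·190 + 0.2·380 + 0.2·330 = 200
CE = (200)² = 40000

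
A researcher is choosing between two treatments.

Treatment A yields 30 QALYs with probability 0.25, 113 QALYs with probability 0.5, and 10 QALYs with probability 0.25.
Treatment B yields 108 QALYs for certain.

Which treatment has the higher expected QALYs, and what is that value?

Treatment A = 0.25 × 30 + 0.5 × 113 + 0.25 × 10 = 7.5 + 56.5 + 2.5 = 66.5
Treatment B: 108 (certain)

Treatment B (108 QALYs)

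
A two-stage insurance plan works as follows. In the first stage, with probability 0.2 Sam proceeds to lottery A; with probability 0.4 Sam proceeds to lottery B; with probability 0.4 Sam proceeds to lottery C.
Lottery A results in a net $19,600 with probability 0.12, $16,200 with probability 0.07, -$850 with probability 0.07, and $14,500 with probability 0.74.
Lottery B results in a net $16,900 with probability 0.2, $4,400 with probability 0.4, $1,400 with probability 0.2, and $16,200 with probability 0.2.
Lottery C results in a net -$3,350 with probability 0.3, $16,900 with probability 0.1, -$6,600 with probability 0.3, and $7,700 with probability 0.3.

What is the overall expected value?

$6,701.30

EV(A) = 0.12 × 19600 + 0.07 × 16200 + 0.07 × (-850) + 0.74 × 14500 = 2352 + 1134 − 59.5 + 10730 = 14156.5
EV(B) = 0.2 × 16900 + 0.4 × 4400 + 0.2 × 1400 + 0.2 × 16200 = 3380 + 1760 + 280 + 3240 = 8660
EV(C) = 0.3 × (-3350) + 0.1 × 16900 + 0.3 × (-6600) + 0.3 × 7700 = -1005 + 1690 − 1980 + 2310 = 1015
Overall = 0.2 × 14156.5 + 0.4 × 8660 + 0.4 × 1015 = 2831.3 + 3464 + 406 = 6701.3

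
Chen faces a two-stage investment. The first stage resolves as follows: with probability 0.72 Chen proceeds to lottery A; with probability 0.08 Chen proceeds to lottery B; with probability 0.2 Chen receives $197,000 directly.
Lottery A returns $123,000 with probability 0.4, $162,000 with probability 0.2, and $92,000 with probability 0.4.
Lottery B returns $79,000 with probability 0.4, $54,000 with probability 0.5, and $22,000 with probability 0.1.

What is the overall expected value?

$129,512

EV(A) = 0.4 × 123000 + 0.2 × 162000 + 0.4 × 92000 = 49200 + 32400 + 36800 = 118400
EV(B) = 0.4 × 79000 + 0.5 × 54000 + 0.1 × 22000 = 31600 + 27000 + 2200 = 60800
Branch C: 197000 (certain)
Overall = 0.72 × 118400 + 0.08 × 60800 + 0.2 × 197000 = 85248 + 4864 + 39400 = 129512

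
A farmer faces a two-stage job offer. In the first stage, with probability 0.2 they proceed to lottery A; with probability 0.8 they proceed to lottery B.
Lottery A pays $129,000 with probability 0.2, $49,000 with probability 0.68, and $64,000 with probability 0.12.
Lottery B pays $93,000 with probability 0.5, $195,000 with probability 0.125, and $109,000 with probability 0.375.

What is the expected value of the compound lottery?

$102,760

EV(A) = 0.2 × 129000 + 0.68 × 49000 + 0.12 × 64000 = 25800 + 33320 + 7680 = 66800
EV(B) = 0.5 × 93000 + 0.125 × 195000 + 0.375 × 109000 = 46500 + 24375 + 40875 = 111750
Overall = 0.2 × 66800 + 0.8 × 111750 = 13360 + 89400 = 102760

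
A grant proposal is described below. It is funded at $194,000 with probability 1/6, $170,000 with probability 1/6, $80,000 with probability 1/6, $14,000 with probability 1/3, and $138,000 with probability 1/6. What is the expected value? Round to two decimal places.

EV = 1/6 × 194000 + 1/6 × 170000 + 1/6 × 80000 + 1/3 × 14000 + 1/6 × 138000 = 32333.3333 + 28333.3333 + 13333.3333 + 4666.6667 + 23000 = 101666.6667

$101,666.67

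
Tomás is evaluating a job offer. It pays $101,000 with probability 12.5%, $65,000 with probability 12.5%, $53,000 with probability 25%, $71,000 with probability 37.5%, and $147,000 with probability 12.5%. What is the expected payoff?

EV = 0.125 × 101000 + 0.125 × 65000 + 0.25 × 53000 + 0.375 × 71000 + 0.125 × 147000 = 12625 + 8125 + 13250 + 26625 + 18375 = 79000

$79,000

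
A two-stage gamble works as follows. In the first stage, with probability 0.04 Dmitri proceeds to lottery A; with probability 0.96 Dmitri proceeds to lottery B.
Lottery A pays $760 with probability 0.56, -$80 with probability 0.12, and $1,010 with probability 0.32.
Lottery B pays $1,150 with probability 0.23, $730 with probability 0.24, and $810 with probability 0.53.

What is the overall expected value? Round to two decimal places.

$863.81

EV(A) = 0.56 × 760 + 0.12 × (-80) + 0.32 × 1010 = 425.6 − 9.6 + 323.2 = 739.2
EV(B) = 0.23 × 1150 + 0.24 × 730 + 0.53 × 810 = 264.5 + 175.2 + 429.3 = 869
Overall = 0.04 × 739.2 + 0.96 × 869 = 29.568 + 834.24 = 863.808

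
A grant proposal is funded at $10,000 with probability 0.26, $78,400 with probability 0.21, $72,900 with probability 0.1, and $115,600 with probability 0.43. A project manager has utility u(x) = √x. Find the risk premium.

E[u] = 0.26·√10000 + 0.21·√78400 + 0.1·√72900 + 0.43·√115600 = 0.26·100 + 0.21·280 + 0.1·270 + 0.43·340 = 258
CE = (258)² = 66564
Risk premium = EV − CE = 76062 − 66564 = 9498

$9,498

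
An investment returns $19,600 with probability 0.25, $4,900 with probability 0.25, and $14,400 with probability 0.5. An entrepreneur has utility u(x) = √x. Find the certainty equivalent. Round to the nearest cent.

E[u] = 0.25·√19600 + 0.25·√4900 + 0.5·√14400 = 0.25·140 + 0.25·70 + 0.5·120 = 112.5
CE = (112.5)² = 12656.25

$12,656.25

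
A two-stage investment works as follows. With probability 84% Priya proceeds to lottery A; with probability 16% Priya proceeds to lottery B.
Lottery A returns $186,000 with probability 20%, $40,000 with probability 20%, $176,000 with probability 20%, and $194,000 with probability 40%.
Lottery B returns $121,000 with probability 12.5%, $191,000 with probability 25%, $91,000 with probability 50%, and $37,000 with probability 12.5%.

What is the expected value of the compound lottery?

EV(A) = 0.2 × 186000 + 0.2 × 40000 + 0.2 × 176000 + 0.4 × 194000 = 37200 + 8000 + 35200 + 77600 = 158000
EV(B) = 0.125 × 121000 + 0.25 × 191000 + 0.5 × 91000 + 0.125 × 37000 = 15125 + 47750 + 45500 + 4625 = 113000
Overall = 0.84 × 158000 + 0.16 × 113000 = 132720 + 18080 = 150800

$150,800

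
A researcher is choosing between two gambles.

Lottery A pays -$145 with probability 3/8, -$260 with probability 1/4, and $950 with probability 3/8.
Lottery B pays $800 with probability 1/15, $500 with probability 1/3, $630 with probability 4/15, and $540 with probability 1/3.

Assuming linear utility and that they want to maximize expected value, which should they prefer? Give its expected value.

Lottery B ($568)

Lottery A = 3/8 × (-145) + 1/4 × (-260) + 3/8 × 950 = -54.375 − 65 + 356.25 = 236.875
Lottery B = 1/15 × 800 + 1/3 × 500 + 4/15 × 630 + 1/3 × 540 = 53.3333 + 166.6667 + 168 + 180 = 568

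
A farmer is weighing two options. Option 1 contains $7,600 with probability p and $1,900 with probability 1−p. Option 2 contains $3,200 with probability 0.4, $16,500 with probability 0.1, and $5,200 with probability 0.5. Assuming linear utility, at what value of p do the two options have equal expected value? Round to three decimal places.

p = 0.637

EV(Option 2) = 0.4 × 3200 + 0.1 × 16500 + 0.5 × 5200 = 1280 + 1650 + 2600 = 5530
p·7600 + (1−p)·1900 = 5530
5700p + 1900 = 5530
p = (5530 − 1900) / 5700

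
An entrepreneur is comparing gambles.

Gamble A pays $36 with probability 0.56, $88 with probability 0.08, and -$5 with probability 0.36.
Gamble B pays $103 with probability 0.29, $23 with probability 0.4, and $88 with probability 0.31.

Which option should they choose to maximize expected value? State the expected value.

Gamble A = 0.56 × 36 + 0.08 × 88 + 0.36 × (-5) = 20.16 + 7.04 − 1.8 = 25.4
Gamble B = 0.29 × 103 + 0.4 × 23 + 0.31 × 88 = 29.87 + 9.2 + 27.28 = 66.35

Gamble B ($66.35)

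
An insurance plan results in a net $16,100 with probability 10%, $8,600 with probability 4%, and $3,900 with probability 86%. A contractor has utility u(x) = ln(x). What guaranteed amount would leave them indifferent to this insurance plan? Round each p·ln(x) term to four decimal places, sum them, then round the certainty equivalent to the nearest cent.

$4,638.75

E[u] = 0.1·ln(16100) + 0.04·ln(8600) + 0.86·ln(3900) = 0.9687 + 0.3624 + 7.1111 = 8.4422
CE = e^8.4422 ≈ 4638.75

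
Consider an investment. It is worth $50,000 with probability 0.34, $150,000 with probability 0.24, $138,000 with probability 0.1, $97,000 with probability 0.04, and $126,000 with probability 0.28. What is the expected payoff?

$105,960

EV = 0.34 × 50000 + 0.24 × 150000 + 0.1 × 138000 + 0.04 × 97000 + 0.28 × 126000 = 17000 + 36000 + 13800 + 3880 + 35280 = 105960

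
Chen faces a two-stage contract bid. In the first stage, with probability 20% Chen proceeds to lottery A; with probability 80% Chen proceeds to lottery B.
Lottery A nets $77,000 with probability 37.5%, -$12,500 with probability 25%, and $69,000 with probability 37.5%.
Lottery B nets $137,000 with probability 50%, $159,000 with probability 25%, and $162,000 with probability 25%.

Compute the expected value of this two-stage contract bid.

$129,325

EV(A) = 0.375 × 77000 + 0.25 × (-12500) + 0.375 × 69000 = 28875 − 3125 + 25875 = 51625
EV(B) = 0.5 × 137000 + 0.25 × 159000 + 0.25 × 162000 = 68500 + 39750 + 40500 = 148750
Overall = 0.2 × 51625 + 0.8 × 148750 = 10325 + 119000 = 129325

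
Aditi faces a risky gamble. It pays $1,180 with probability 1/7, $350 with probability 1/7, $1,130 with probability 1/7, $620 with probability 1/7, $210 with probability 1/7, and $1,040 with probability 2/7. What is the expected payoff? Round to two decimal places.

EV = 1/7 × 1180 + 1/7 × 350 + 1/7 × 1130 + 1/7 × 620 + 1/7 × 210 + 2/7 × 1040 = 168.5714 + 50 + 161.4286 + 88.5714 + 30 + 297.1429 = 795.7143

$795.71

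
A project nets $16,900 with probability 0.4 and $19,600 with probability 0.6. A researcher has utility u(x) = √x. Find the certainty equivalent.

E[u] = 0.4·√16900 + 0.6·√19600 = 0.4·130 + 0.6·140 = 136
CE = (136)² = 18496

$18,496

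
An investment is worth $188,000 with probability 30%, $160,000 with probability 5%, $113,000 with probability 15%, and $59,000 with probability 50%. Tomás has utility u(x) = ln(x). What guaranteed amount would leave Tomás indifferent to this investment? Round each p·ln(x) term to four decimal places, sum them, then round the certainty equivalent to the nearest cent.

$96,790.10

E[u] = 0.3·ln(188000) + 0.05·ln(160000) + 0.15·ln(113000) + 0.5·ln(59000) = 3.6433 + 0.5991 + 1.7453 + 5.4926 = 11.4803
CE = e^11.4803 ≈ 96790.10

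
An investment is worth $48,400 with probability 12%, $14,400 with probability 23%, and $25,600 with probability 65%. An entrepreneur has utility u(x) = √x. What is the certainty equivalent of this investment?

$24,964

E[u] = 0.12·√48400 + 0.23·√14400 + 0.65·√25600 = 0.12·220 + 0.23·120 + 0.65·160 = 158
CE = (158)² = 24964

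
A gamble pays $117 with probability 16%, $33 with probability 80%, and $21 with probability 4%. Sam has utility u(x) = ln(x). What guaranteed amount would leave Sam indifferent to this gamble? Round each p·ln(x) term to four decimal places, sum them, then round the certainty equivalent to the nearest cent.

E[u] = 0.16·ln(117) + 0.8·ln(33) + 0.04·ln(21) = 0.7619 + 2.7972 + 0.1218 = 3.6809
CE = e^3.6809 ≈ 39.68

$39.68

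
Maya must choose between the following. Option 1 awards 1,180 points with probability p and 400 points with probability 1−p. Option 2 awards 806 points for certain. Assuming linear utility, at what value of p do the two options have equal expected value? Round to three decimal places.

p = 0.521

p·1180 + (1−p)·400 = 806
780p + 400 = 806
p = (806 − 400) / 780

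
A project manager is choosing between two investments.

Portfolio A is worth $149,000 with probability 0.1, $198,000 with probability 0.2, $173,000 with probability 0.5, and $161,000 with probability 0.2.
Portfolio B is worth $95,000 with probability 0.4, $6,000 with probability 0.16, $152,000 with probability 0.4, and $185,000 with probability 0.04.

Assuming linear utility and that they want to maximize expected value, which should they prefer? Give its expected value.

Portfolio A ($173,200)

Portfolio A = 0.1 × 149000 + 0.2 × 198000 + 0.5 × 173000 + 0.2 × 161000 = 14900 + 39600 + 86500 + 32200 = 173200
Portfolio B = 0.4 × 95000 + 0.16 × 6000 + 0.4 × 152000 + 0.04 × 185000 = 38000 + 960 + 60800 + 7400 = 107160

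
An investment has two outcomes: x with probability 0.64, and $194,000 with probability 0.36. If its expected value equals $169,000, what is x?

0.64·x + 0.36·194000 = 169000
0.64·x = 169000 − 69840 = 99160
x = 99160 / 0.64 = 154937.5

x = $154,937.50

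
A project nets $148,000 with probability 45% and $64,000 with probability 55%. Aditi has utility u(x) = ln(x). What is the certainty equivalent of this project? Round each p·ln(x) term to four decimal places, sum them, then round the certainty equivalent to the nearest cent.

$93,330.29

E[u] = 0.45·ln(148000) + 0.55·ln(64000) = 5.3572 + 6.0867 = 11.4439
CE = e^11.4439 ≈ 93330.29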